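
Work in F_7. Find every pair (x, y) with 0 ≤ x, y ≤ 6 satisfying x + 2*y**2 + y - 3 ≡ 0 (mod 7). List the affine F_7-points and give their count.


Affine F_7-points: {(0, 1), (0, 2), (2, 4), (2, 6), (3, 0), (3, 3), (4, 5)}; count = 7.

For each of the 49 pairs (x, y) ∈ F_7², evaluate f(x, y) mod 7. Record the zeros.
  x = 0: [0↦4, 1↦0, 2↦0, 3↦4, 4↦5, 5↦3, 6↦5]  zeros at y ∈ {1, 2}
  x = 1: [0↦5, 1↦1, 2↦1, 3↦5, 4↦6, 5↦4, 6↦6]  zeros at y ∈ ∅
  x = 2: [0↦6, 1↦2, 2↦2, 3↦6, 4↦0, 5↦5, 6↦0]  zeros at y ∈ {4, 6}
  x = 3: [0↦0, 1↦3, 2↦3, 3↦0, 4↦1, 5↦6, 6↦1]  zeros at y ∈ {0, 3}
  x = 4: [0↦1, 1↦4, 2↦4, 3↦1, 4↦2, 5↦0, 6↦2]  zeros at y ∈ {5}
  x = 5: [0↦2, 1↦5, 2↦5, 3↦2, 4↦3, 5↦1, 6↦3]  zeros at y ∈ ∅
  x = 6: [0↦3, 1↦6, 2↦6, 3↦3, 4↦4, 5↦2, 6↦4]  zeros at y ∈ ∅
Collecting zeros: affine points = {(0, 1), (0, 2), (2, 4), (2, 6), (3, 0), (3, 3), (4, 5)}.
Total count |C(F_7)_aff| = 7.


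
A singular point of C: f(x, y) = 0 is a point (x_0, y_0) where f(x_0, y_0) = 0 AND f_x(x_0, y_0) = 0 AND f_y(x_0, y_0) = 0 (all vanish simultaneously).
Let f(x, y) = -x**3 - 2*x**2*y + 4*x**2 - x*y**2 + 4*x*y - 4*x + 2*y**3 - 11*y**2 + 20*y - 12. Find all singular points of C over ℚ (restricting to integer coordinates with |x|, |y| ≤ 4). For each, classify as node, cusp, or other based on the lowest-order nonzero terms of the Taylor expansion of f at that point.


Singular points: {(0, 2)}; classification: cusp.

Compute partial derivatives:
  f_x = -3*x**2 - 4*x*y + 8*x - y**2 + 4*y - 4.
  f_y = -2*x**2 - 2*x*y + 4*x + 6*y**2 - 22*y + 20.
Scan x_0 ∈ {−4, ..., 4}. For each x_0, f_y(x_0, y) is a polynomial in y; find its integer roots y ∈ {−4, ..., 4}, then test f_x and f at those candidates.
  x = -4: f_y(-4, y) = 6*y**2 - 14*y - 28; no integer root y with |y| ≤ 4.
  x = -3: f_y(-3, y) = 6*y**2 - 16*y - 10; no integer root y with |y| ≤ 4.
  x = -2: f_y(-2, y) = 6*y**2 - 18*y + 4; no integer root y with |y| ≤ 4.
  x = -1: f_y(-1, y) = 6*y**2 - 20*y + 14; vanishes at y ∈ {1}. (-1, 1): f_x = -8 ≠ 0.
  x = 0: f_y(0, y) = 6*y**2 - 22*y + 20; vanishes at y ∈ {2}. (0, 2): f_x = 0, f = 0 — SINGULAR.
  x = 1: f_y(1, y) = 6*y**2 - 24*y + 22; no integer root y with |y| ≤ 4.
  x = 2: f_y(2, y) = 6*y**2 - 26*y + 20; vanishes at y ∈ {1}. (2, 1): f_x = -5 ≠ 0.
  x = 3: f_y(3, y) = 6*y**2 - 28*y + 14; no integer root y with |y| ≤ 4.
  x = 4: f_y(4, y) = 6*y**2 - 30*y + 4; no integer root y with |y| ≤ 4.
Only singular point on the grid: (0, 2).
Classify: substitute x = 0 + u, y = 2 + v and expand: f = -u**3 - 2*u**2*v - u*v**2 + 2*v**3 + v**2.
No constant or linear terms (consistent with a singular point). Quadratic part: v**2. Cubic part: -u**3 - 2*u**2*v - u*v**2 + 2*v**3.
The quadratic part v**2 is a perfect square, so there is a single (double) tangent line v = 0, i.e. y = 2. Restricting the cubic part to that line (v = 0) leaves -u**3 ≠ 0, so f is not divisible by v and the branch is v² ≈ u**3 to lowest order — this is a cusp.
Classification: cusp.


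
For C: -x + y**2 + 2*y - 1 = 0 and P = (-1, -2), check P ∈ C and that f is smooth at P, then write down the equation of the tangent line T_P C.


Tangent line at P: -x - 2*y - 5 = 0.

Step 1: f(-1, -2) = 0, so P lies on C.
Step 2: partial derivatives
  f_x(x, y) = -1, f_y(x, y) = 2*y + 2.
  f_x(P) = -1, f_y(P) = -2 (gradient nonzero, so P is smooth).
Step 3: tangent line at P: -1·(x − -1) + -2·(y − -2) = 0.
Expanding: -x - 2*y - 5 = 0.


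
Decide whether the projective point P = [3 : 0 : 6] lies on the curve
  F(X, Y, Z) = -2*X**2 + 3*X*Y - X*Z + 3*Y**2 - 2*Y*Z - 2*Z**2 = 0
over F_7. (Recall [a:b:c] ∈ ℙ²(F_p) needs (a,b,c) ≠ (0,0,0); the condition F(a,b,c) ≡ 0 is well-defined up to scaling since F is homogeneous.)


F(3,0,6) ≡ 4 (mod 7); P is NOT on the curve.

Evaluate F(3, 0, 6) term-by-term (mod 7).
  -2*X**2 ↦ -2·9·1·1 = -18
  3*X*Y ↦ 3·3·0·1 = 0
  -X*Z ↦ -1·3·1·6 = -18
  3*Y**2 ↦ 3·1·0·1 = 0
  -2*Y*Z ↦ -2·1·0·6 = 0
  -2*Z**2 ↦ -2·1·1·36 = -72
Sum: F(3, 0, 6) = (-18) + (0) + (-18) + (0) + (0) + (-72) = -108.
Reducing mod 7: -108 ≡ 4 (mod 7).
Since F(a, b, c) ≡ 4 ≠ 0 (mod 7), P does NOT lie on the curve.


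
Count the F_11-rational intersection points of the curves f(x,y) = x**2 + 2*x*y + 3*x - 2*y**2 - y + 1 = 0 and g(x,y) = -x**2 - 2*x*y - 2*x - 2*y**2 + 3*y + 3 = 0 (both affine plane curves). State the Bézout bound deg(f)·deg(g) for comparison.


Common zeros: {(2, 7), (7, 6)}; count = 2; Bézout bound = 4.

deg(f) = 2, deg(g) = 2, so Bézout bound = 4.
Scan x ∈ F_11. For each x, list the y ∈ F_11 with f(x, y) ≡ 0 and those with g(x, y) ≡ 0 (mod 11); the common zeros in that column are the intersection.
  x = 0: f ≡ 0 at y ∈ {6, 10}; g ≡ 0 at y ∈ {9}; common: ∅.
  x = 1: f ≡ 0 at y ∈ ∅; g ≡ 0 at y ∈ {0, 6}; common: ∅.
  x = 2: f ≡ 0 at y ∈ {0, 7}; g ≡ 0 at y ∈ {7, 9}; common: {7}.
  x = 3: f ≡ 0 at y ∈ {1, 7}; g ≡ 0 at y ∈ {5, 10}; common: ∅.
  x = 4: f ≡ 0 at y ∈ ∅; g ≡ 0 at y ∈ {7}; common: ∅.
  x = 5: f ≡ 0 at y ∈ ∅; g ≡ 0 at y ∈ ∅; common: ∅.
  x = 6: f ≡ 0 at y ∈ {0}; g ≡ 0 at y ∈ ∅; common: ∅.
  x = 7: f ≡ 0 at y ∈ {6}; g ≡ 0 at y ∈ {5, 6}; common: {6}.
  x = 8: f ≡ 0 at y ∈ ∅; g ≡ 0 at y ∈ {0, 10}; common: ∅.
  x = 9: f ≡ 0 at y ∈ ∅; g ≡ 0 at y ∈ ∅; common: ∅.
  x = 10: f ≡ 0 at y ∈ {5, 10}; g ≡ 0 at y ∈ ∅; common: ∅.
Collecting: common zeros = {(2, 7), (7, 6)}, so the count is 2.
Comparison with the Bézout bound: 2 ≤ 4 = deg(f)·deg(g), as expected for curves with no common component (the affine F_11-count falls short of the bound because intersections may lie at infinity, over extension fields, or carry multiplicity).


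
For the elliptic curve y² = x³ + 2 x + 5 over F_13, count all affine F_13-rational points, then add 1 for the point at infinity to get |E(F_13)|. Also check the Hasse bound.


Affine points = {(2, 2), (2, 11), (3, 5), (3, 8), (4, 5), (4, 8), (5, 6), (5, 7), (6, 5), (6, 8), (8, 0)}; affine count = 11; |E(F_13)| = 12.

Discriminant check: Δ ∝ 4a³ + 27b² = 4·2³ + 27·5² = 4·8 + 27·25 ≡ 5 (mod 13). Nonzero ⇒ E is nonsingular.
For each x ∈ F_13, compute rhs = x³ + 2·x + 5 mod 13, then count y ∈ F_13 with y² ≡ rhs.
  x = 0: rhs = 5, matching y values: none (0 points).
  x = 1: rhs = 8, matching y values: none (0 points).
  x = 2: rhs = 4, matching y values: 2, 11 (2 points).
  x = 3: rhs = 12, matching y values: 5, 8 (2 points).
  x = 4: rhs = 12, matching y values: 5, 8 (2 points).
  x = 5: rhs = 10, matching y values: 6, 7 (2 points).
  x = 6: rhs = 12, matching y values: 5, 8 (2 points).
  x = 7: rhs = 11, matching y values: none (0 points).
  x = 8: rhs = 0, matching y values: 0 (1 points).
  x = 9: rhs = 11, matching y values: none (0 points).
  x = 10: rhs = 11, matching y values: none (0 points).
  x = 11: rhs = 6, matching y values: none (0 points).
  x = 12: rhs = 2, matching y values: none (0 points).
Total affine count: 11.
Full point count |E(F_13)| = 11 + 1 = 12.
Hasse bound: |12 − (13+1)| = |-2| = 2 ≤ 2√13 ≈ 7.2111 ✓.


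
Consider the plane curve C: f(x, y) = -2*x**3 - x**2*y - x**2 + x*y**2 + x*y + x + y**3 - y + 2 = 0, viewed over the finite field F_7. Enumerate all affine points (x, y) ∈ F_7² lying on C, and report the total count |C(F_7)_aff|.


Affine F_7-points: {(1, 0), (3, 6), (4, 2), (5, 3), (6, 2)}; count = 5.

For each of the 49 pairs (x, y) ∈ F_7², evaluate f(x, y) mod 7. Record the zeros.
  x = 0: [0↦2, 1↦2, 2↦1, 3↦5, 4↦6, 5↦3, 6↦2]  zeros at y ∈ ∅
  x = 1: [0↦0, 1↦1, 2↦3, 3↦5, 4↦6, 5↦5, 6↦1]  zeros at y ∈ {0}
  x = 2: [0↦5, 1↦5, 2↦1, 3↦6, 4↦5, 5↦4, 6↦2]  zeros at y ∈ ∅
  x = 3: [0↦5, 1↦2, 2↦4, 3↦3, 4↦5, 5↦2, 6↦0]  zeros at y ∈ {6}
  x = 4: [0↦2, 1↦1, 2↦0, 3↦5, 4↦1, 5↦1, 6↦4]  zeros at y ∈ {2}
  x = 5: [0↦5, 1↦4, 2↦5, 3↦0, 4↦2, 5↦3, 6↦2]  zeros at y ∈ {3}
  x = 6: [0↦2, 1↦6, 2↦0, 3↦4, 4↦3, 5↦3, 6↦3]  zeros at y ∈ {2}
Collecting zeros: affine points = {(1, 0), (3, 6), (4, 2), (5, 3), (6, 2)}.
Total count |C(F_7)_aff| = 5.


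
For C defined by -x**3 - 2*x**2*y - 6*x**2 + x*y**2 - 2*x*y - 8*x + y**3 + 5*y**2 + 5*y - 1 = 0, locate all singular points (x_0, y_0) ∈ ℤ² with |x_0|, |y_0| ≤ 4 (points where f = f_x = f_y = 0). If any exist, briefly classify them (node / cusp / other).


Singular points: {(-1, -1)}; classification: node.

Compute partial derivatives:
  f_x = -3*x**2 - 4*x*y - 12*x + y**2 - 2*y - 8.
  f_y = -2*x**2 + 2*x*y - 2*x + 3*y**2 + 10*y + 5.
Scan x_0 ∈ {−4, ..., 4}. For each x_0, f_y(x_0, y) is a polynomial in y; find its integer roots y ∈ {−4, ..., 4}, then test f_x and f at those candidates.
  x = -4: f_y(-4, y) = 3*y**2 + 2*y - 19; no integer root y with |y| ≤ 4.
  x = -3: f_y(-3, y) = 3*y**2 + 4*y - 7; vanishes at y ∈ {1}. (-3, 1): f_x = 12 ≠ 0.
  x = -2: f_y(-2, y) = 3*y**2 + 6*y + 1; no integer root y with |y| ≤ 4.
  x = -1: f_y(-1, y) = 3*y**2 + 8*y + 5; vanishes at y ∈ {-1}. (-1, -1): f_x = 0, f = 0 — SINGULAR.
  x = 0: f_y(0, y) = 3*y**2 + 10*y + 5; no integer root y with |y| ≤ 4.
  x = 1: f_y(1, y) = 3*y**2 + 12*y + 1; no integer root y with |y| ≤ 4.
  x = 2: f_y(2, y) = 3*y**2 + 14*y - 7; no integer root y with |y| ≤ 4.
  x = 3: f_y(3, y) = 3*y**2 + 16*y - 19; vanishes at y ∈ {1}. (3, 1): f_x = -84 ≠ 0.
  x = 4: f_y(4, y) = 3*y**2 + 18*y - 35; no integer root y with |y| ≤ 4.
Only singular point on the grid: (-1, -1).
Classify: substitute x = -1 + u, y = -1 + v and expand: f = -u**3 - 2*u**2*v - u**2 + u*v**2 + v**3 + v**2.
No constant or linear terms (consistent with a singular point). Quadratic part: -u**2 + v**2. Cubic part: -u**3 - 2*u**2*v + u*v**2 + v**3.
The quadratic part v**2 - u**2 = (v − u)(v + u) splits into two distinct linear factors, so there are two distinct tangent lines y − -1 = ±(x − -1) — this is a node (ordinary double point).
Classification: node.


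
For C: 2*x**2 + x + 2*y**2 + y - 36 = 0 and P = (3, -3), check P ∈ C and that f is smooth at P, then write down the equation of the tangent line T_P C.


Tangent line at P: 13*x - 11*y - 72 = 0.

Step 1: f(3, -3) = 0, so P lies on C.
Step 2: partial derivatives
  f_x(x, y) = 4*x + 1, f_y(x, y) = 4*y + 1.
  f_x(P) = 13, f_y(P) = -11 (gradient nonzero, so P is smooth).
Step 3: tangent line at P: 13·(x − 3) + -11·(y − -3) = 0.
Expanding: 13*x - 11*y - 72 = 0.


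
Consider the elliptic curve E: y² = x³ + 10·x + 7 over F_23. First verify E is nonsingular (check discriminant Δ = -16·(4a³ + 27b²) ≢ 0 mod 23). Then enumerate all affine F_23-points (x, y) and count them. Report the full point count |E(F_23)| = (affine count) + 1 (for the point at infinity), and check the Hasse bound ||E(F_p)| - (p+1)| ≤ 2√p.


Affine points = {(1, 8), (1, 15), (2, 9), (2, 14), (3, 8), (3, 15), (7, 11), (7, 12), (8, 1), (8, 22), (10, 7), (10, 16), (14, 4), (14, 19), (15, 6), (15, 17), (16, 10), (16, 13), (18, 4), (18, 19), (19, 8), (19, 15), (21, 5), (21, 18)}; affine count = 24; |E(F_23)| = 25.

Discriminant check: Δ ∝ 4a³ + 27b² = 4·10³ + 27·7² = 4·1000 + 27·49 ≡ 10 (mod 23). Nonzero ⇒ E is nonsingular.
For each x ∈ F_23, compute rhs = x³ + 10·x + 7 mod 23, then count y ∈ F_23 with y² ≡ rhs.
  x = 0: rhs = 7, matching y values: none (0 points).
  x = 1: rhs = 18, matching y values: 8, 15 (2 points).
  x = 2: rhs = 12, matching y values: 9, 14 (2 points).
  x = 3: rhs = 18, matching y values: 8, 15 (2 points).
  x = 4: rhs = 19, matching y values: none (0 points).
  x = 5: rhs = 21, matching y values: none (0 points).
  x = 6: rhs = 7, matching y values: none (0 points).
  x = 7: rhs = 6, matching y values: 11, 12 (2 points).
  x = 8: rhs = 1, matching y values: 1, 22 (2 points).
  x = 9: rhs = 21, matching y values: none (0 points).
  x = 10: rhs = 3, matching y values: 7, 16 (2 points).
  x = 11: rhs = 22, matching y values: none (0 points).
  x = 12: rhs = 15, matching y values: none (0 points).
  x = 13: rhs = 11, matching y values: none (0 points).
  x = 14: rhs = 16, matching y values: 4, 19 (2 points).
  x = 15: rhs = 13, matching y values: 6, 17 (2 points).
  x = 16: rhs = 8, matching y values: 10, 13 (2 points).
  x = 17: rhs = 7, matching y values: none (0 points).
  x = 18: rhs = 16, matching y values: 4, 19 (2 points).
  x = 19: rhs = 18, matching y values: 8, 15 (2 points).
  x = 20: rhs = 19, matching y values: none (0 points).
  x = 21: rhs = 2, matching y values: 5, 18 (2 points).
  x = 22: rhs = 19, matching y values: none (0 points).
Total affine count: 24.
Full point count |E(F_23)| = 24 + 1 = 25.
Hasse bound: |25 − (23+1)| = |1| = 1 ≤ 2√23 ≈ 9.5917 ✓.


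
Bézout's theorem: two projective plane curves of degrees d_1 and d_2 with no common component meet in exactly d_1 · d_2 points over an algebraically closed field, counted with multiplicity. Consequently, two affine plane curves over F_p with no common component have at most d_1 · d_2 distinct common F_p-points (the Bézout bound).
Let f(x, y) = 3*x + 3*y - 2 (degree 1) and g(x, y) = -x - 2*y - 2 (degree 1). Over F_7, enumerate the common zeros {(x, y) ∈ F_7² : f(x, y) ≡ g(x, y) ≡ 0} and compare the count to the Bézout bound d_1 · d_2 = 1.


Common zeros: {(1, 2)}; count = 1; Bézout bound = 1.

deg(f) = 1, deg(g) = 1, so Bézout bound = 1.
Scan x ∈ F_7. For each x, list the y ∈ F_7 with f(x, y) ≡ 0 and those with g(x, y) ≡ 0 (mod 7); the common zeros in that column are the intersection.
  x = 0: f ≡ 0 at y ∈ {3}; g ≡ 0 at y ∈ {6}; common: ∅.
  x = 1: f ≡ 0 at y ∈ {2}; g ≡ 0 at y ∈ {2}; common: {2}.
  x = 2: f ≡ 0 at y ∈ {1}; g ≡ 0 at y ∈ {5}; common: ∅.
  x = 3: f ≡ 0 at y ∈ {0}; g ≡ 0 at y ∈ {1}; common: ∅.
  x = 4: f ≡ 0 at y ∈ {6}; g ≡ 0 at y ∈ {4}; common: ∅.
  x = 5: f ≡ 0 at y ∈ {5}; g ≡ 0 at y ∈ {0}; common: ∅.
  x = 6: f ≡ 0 at y ∈ {4}; g ≡ 0 at y ∈ {3}; common: ∅.
Collecting: common zeros = {(1, 2)}, so the count is 1.
Comparison with the Bézout bound: 1 ≤ 1 = deg(f)·deg(g), as expected for curves with no common component (the bound is attained).


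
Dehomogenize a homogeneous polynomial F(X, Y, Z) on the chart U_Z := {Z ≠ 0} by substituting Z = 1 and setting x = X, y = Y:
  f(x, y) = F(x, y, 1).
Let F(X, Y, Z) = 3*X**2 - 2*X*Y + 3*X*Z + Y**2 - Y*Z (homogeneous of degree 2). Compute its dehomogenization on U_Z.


f(x, y) = 3*x**2 - 2*x*y + 3*x + y**2 - y

On U_Z we set Z = 1. Each monomial c·X^i·Y^j·Z^k in F becomes c·x^i·y^j·1^k = c·x^i·y^j.
Substituting Z = 1: F(X, Y, 1) = 3*x**2 - 2*x*y + 3*x + y**2 - y.
Note: deg(f) ≤ deg(F) = 2; strict inequality happens when F is divisible by Z (lost terms).


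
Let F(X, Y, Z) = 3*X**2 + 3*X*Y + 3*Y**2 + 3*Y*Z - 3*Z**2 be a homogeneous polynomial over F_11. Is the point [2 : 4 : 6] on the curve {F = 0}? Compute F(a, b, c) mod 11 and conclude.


F(2,4,6) ≡ 4 (mod 11); P is NOT on the curve.

Evaluate F(2, 4, 6) term-by-term (mod 11).
  3*X**2 ↦ 3·4·1·1 = 12
  3*X*Y ↦ 3·2·4·1 = 24
  3*Y**2 ↦ 3·1·16·1 = 48
  3*Y*Z ↦ 3·1·4·6 = 72
  -3*Z**2 ↦ -3·1·1·36 = -108
Sum: F(2, 4, 6) = (12) + (24) + (48) + (72) + (-108) = 48.
Reducing mod 11: 48 ≡ 4 (mod 11).
Since F(a, b, c) ≡ 4 ≠ 0 (mod 11), P does NOT lie on the curve.


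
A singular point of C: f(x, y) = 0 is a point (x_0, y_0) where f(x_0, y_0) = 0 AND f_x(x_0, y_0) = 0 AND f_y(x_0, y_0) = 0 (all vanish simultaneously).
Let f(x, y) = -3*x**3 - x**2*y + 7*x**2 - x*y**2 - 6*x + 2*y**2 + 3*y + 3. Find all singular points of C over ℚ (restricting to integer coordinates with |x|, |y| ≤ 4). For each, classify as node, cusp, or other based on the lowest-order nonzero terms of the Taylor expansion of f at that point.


Singular points: {(1, -1)}; classification: node.

Compute partial derivatives:
  f_x = -9*x**2 - 2*x*y + 14*x - y**2 - 6.
  f_y = -x**2 - 2*x*y + 4*y + 3.
Scan x_0 ∈ {−4, ..., 4}. For each x_0, f_y(x_0, y) is a polynomial in y; find its integer roots y ∈ {−4, ..., 4}, then test f_x and f at those candidates.
  x = -4: f_y(-4, y) = 12*y - 13; no integer root y with |y| ≤ 4.
  x = -3: f_y(-3, y) = 10*y - 6; no integer root y with |y| ≤ 4.
  x = -2: f_y(-2, y) = 8*y - 1; no integer root y with |y| ≤ 4.
  x = -1: f_y(-1, y) = 6*y + 2; no integer root y with |y| ≤ 4.
  x = 0: f_y(0, y) = 4*y + 3; no integer root y with |y| ≤ 4.
  x = 1: f_y(1, y) = 2*y + 2; vanishes at y ∈ {-1}. (1, -1): f_x = 0, f = 0 — SINGULAR.
  x = 2: f_y(2, y) = -1; no integer root y with |y| ≤ 4.
  x = 3: f_y(3, y) = -2*y - 6; vanishes at y ∈ {-3}. (3, -3): f_x = -36 ≠ 0.
  x = 4: f_y(4, y) = -4*y - 13; no integer root y with |y| ≤ 4.
Only singular point on the grid: (1, -1).
Classify: substitute x = 1 + u, y = -1 + v and expand: f = -3*u**3 - u**2*v - u**2 - u*v**2 + v**2.
No constant or linear terms (consistent with a singular point). Quadratic part: -u**2 + v**2. Cubic part: -3*u**3 - u**2*v - u*v**2.
The quadratic part v**2 - u**2 = (v − u)(v + u) splits into two distinct linear factors, so there are two distinct tangent lines y − -1 = ±(x − 1) — this is a node (ordinary double point).
Classification: node.


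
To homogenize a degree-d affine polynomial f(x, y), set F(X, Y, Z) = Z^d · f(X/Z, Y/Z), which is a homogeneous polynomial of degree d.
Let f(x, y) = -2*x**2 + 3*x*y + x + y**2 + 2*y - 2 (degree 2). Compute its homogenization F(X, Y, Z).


F(X, Y, Z) = -2*X**2 + 3*X*Y + X*Z + Y**2 + 2*Y*Z - 2*Z**2

deg(f) = 2.
Substitute x = X/Z, y = Y/Z into f, then multiply by Z^2.
  monomial -2·x^2·y^0 ↦ -2·X^2·Y^0·Z^0.
  monomial 3·x^1·y^1 ↦ 3·X^1·Y^1·Z^0.
  monomial 1·x^1·y^0 ↦ 1·X^1·Y^0·Z^1.
  monomial 1·x^0·y^2 ↦ 1·X^0·Y^2·Z^0.
  monomial 2·x^0·y^1 ↦ 2·X^0·Y^1·Z^1.
  monomial -2·x^0·y^0 ↦ -2·X^0·Y^0·Z^2.
Collecting: F(X, Y, Z) = -2*X**2 + 3*X*Y + X*Z + Y**2 + 2*Y*Z - 2*Z**2.


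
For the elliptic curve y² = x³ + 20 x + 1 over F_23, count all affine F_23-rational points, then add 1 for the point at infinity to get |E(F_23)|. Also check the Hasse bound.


Affine points = {(0, 1), (0, 22), (2, 7), (2, 16), (7, 1), (7, 22), (8, 11), (8, 12), (9, 6), (9, 17), (14, 9), (14, 14), (16, 1), (16, 22), (18, 11), (18, 12), (19, 8), (19, 15), (20, 11), (20, 12), (22, 7), (22, 16)}; affine count = 22; |E(F_23)| = 23.

Discriminant check: Δ ∝ 4a³ + 27b² = 4·20³ + 27·1² = 4·8000 + 27·1 ≡ 11 (mod 23). Nonzero ⇒ E is nonsingular.
For each x ∈ F_23, compute rhs = x³ + 20·x + 1 mod 23, then count y ∈ F_23 with y² ≡ rhs.
  x = 0: rhs = 1, matching y values: 1, 22 (2 points).
  x = 1: rhs = 22, matching y values: none (0 points).
  x = 2: rhs = 3, matching y values: 7, 16 (2 points).
  x = 3: rhs = 19, matching y values: none (0 points).
  x = 4: rhs = 7, matching y values: none (0 points).
  x = 5: rhs = 19, matching y values: none (0 points).
  x = 6: rhs = 15, matching y values: none (0 points).
  x = 7: rhs = 1, matching y values: 1, 22 (2 points).
  x = 8: rhs = 6, matching y values: 11, 12 (2 points).
  x = 9: rhs = 13, matching y values: 6, 17 (2 points).
  x = 10: rhs = 5, matching y values: none (0 points).
  x = 11: rhs = 11, matching y values: none (0 points).
  x = 12: rhs = 14, matching y values: none (0 points).
  x = 13: rhs = 20, matching y values: none (0 points).
  x = 14: rhs = 12, matching y values: 9, 14 (2 points).
  x = 15: rhs = 19, matching y values: none (0 points).
  x = 16: rhs = 1, matching y values: 1, 22 (2 points).
  x = 17: rhs = 10, matching y values: none (0 points).
  x = 18: rhs = 6, matching y values: 11, 12 (2 points).
  x = 19: rhs = 18, matching y values: 8, 15 (2 points).
  x = 20: rhs = 6, matching y values: 11, 12 (2 points).
  x = 21: rhs = 22, matching y values: none (0 points).
  x = 22: rhs = 3, matching y values: 7, 16 (2 points).
Total affine count: 22.
Full point count |E(F_23)| = 22 + 1 = 23.
Hasse bound: |23 − (23+1)| = |-1| = 1 ≤ 2√23 ≈ 9.5917 ✓.


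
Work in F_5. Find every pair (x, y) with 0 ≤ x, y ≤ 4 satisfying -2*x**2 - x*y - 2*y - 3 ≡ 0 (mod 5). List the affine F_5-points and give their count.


Affine F_5-points: {(0, 1), (1, 0), (2, 1), (4, 0)}; count = 4.

For each of the 25 pairs (x, y) ∈ F_5², evaluate f(x, y) mod 5. Record the zeros.
  x = 0: [0↦2, 1↦0, 2↦3, 3↦1, 4↦4]  zeros at y ∈ {1}
  x = 1: [0↦0, 1↦2, 2↦4, 3↦1, 4↦3]  zeros at y ∈ {0}
  x = 2: [0↦4, 1↦0, 2↦1, 3↦2, 4↦3]  zeros at y ∈ {1}
  x = 3: [0↦4, 1↦4, 2↦4, 3↦4, 4↦4]  zeros at y ∈ ∅
  x = 4: [0↦0, 1↦4, 2↦3, 3↦2, 4↦1]  zeros at y ∈ {0}
Collecting zeros: affine points = {(0, 1), (1, 0), (2, 1), (4, 0)}.
Total count |C(F_5)_aff| = 4.


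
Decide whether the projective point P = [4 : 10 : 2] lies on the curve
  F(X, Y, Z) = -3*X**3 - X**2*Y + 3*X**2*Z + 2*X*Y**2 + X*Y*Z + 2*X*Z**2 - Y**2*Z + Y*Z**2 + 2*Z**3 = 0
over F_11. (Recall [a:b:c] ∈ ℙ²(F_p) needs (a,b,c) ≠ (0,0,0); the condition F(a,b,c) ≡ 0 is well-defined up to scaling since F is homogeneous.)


F(4,10,2) ≡ 6 (mod 11); P is NOT on the curve.

Evaluate F(4, 10, 2) term-by-term (mod 11).
  -3*X**3 ↦ -3·64·1·1 = -192
  -X**2*Y ↦ -1·16·10·1 = -160
  3*X**2*Z ↦ 3·16·1·2 = 96
  2*X*Y**2 ↦ 2·4·100·1 = 800
  X*Y*Z ↦ 1·4·10·2 = 80
  2*X*Z**2 ↦ 2·4·1·4 = 32
  -Y**2*Z ↦ -1·1·100·2 = -200
  Y*Z**2 ↦ 1·1·10·4 = 40
  2*Z**3 ↦ 2·1·1·8 = 16
Sum: F(4, 10, 2) = (-192) + (-160) + (96) + (800) + (80) + (32) + (-200) + (40) + (16) = 512.
Reducing mod 11: 512 ≡ 6 (mod 11).
Since F(a, b, c) ≡ 6 ≠ 0 (mod 11), P does NOT lie on the curve.


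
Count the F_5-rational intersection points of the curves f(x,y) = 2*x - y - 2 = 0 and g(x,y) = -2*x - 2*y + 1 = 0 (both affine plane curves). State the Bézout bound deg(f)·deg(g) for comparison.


Common zeros: {(0, 3)}; count = 1; Bézout bound = 1.

deg(f) = 1, deg(g) = 1, so Bézout bound = 1.
Scan x ∈ F_5. For each x, list the y ∈ F_5 with f(x, y) ≡ 0 and those with g(x, y) ≡ 0 (mod 5); the common zeros in that column are the intersection.
  x = 0: f ≡ 0 at y ∈ {3}; g ≡ 0 at y ∈ {3}; common: {3}.
  x = 1: f ≡ 0 at y ∈ {0}; g ≡ 0 at y ∈ {2}; common: ∅.
  x = 2: f ≡ 0 at y ∈ {2}; g ≡ 0 at y ∈ {1}; common: ∅.
  x = 3: f ≡ 0 at y ∈ {4}; g ≡ 0 at y ∈ {0}; common: ∅.
  x = 4: f ≡ 0 at y ∈ {1}; g ≡ 0 at y ∈ {4}; common: ∅.
Collecting: common zeros = {(0, 3)}, so the count is 1.
Comparison with the Bézout bound: 1 ≤ 1 = deg(f)·deg(g), as expected for curves with no common component (the bound is attained).


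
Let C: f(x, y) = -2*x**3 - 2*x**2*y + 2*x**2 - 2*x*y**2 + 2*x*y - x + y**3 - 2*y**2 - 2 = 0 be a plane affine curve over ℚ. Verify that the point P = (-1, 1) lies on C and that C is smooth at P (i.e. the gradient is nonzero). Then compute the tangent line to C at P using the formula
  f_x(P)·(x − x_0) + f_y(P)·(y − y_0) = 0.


Tangent line at P: -7*x - y - 6 = 0.

Step 1: f(-1, 1) = 0, so P lies on C.
Step 2: partial derivatives
  f_x(x, y) = -6*x**2 - 4*x*y + 4*x - 2*y**2 + 2*y - 1, f_y(x, y) = -2*x**2 - 4*x*y + 2*x + 3*y**2 - 4*y.
  f_x(P) = -7, f_y(P) = -1 (gradient nonzero, so P is smooth).
Step 3: tangent line at P: -7·(x − -1) + -1·(y − 1) = 0.
Expanding: -7*x - y - 6 = 0.


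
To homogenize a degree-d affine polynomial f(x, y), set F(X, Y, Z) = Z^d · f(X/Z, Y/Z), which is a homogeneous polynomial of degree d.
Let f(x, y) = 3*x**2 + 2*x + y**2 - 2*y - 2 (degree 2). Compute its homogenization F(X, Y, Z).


F(X, Y, Z) = 3*X**2 + 2*X*Z + Y**2 - 2*Y*Z - 2*Z**2

deg(f) = 2.
Substitute x = X/Z, y = Y/Z into f, then multiply by Z^2.
  monomial 3·x^2·y^0 ↦ 3·X^2·Y^0·Z^0.
  monomial 2·x^1·y^0 ↦ 2·X^1·Y^0·Z^1.
  monomial 1·x^0·y^2 ↦ 1·X^0·Y^2·Z^0.
  monomial -2·x^0·y^1 ↦ -2·X^0·Y^1·Z^1.
  monomial -2·x^0·y^0 ↦ -2·X^0·Y^0·Z^2.
Collecting: F(X, Y, Z) = 3*X**2 + 2*X*Z + Y**2 - 2*Y*Z - 2*Z**2.


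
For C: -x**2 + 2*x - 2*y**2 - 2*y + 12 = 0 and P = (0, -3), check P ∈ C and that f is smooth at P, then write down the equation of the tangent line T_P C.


Tangent line at P: 2*x + 10*y + 30 = 0.

Step 1: f(0, -3) = 0, so P lies on C.
Step 2: partial derivatives
  f_x(x, y) = 2 - 2*x, f_y(x, y) = -4*y - 2.
  f_x(P) = 2, f_y(P) = 10 (gradient nonzero, so P is smooth).
Step 3: tangent line at P: 2·(x − 0) + 10·(y − -3) = 0.
Expanding: 2*x + 10*y + 30 = 0.


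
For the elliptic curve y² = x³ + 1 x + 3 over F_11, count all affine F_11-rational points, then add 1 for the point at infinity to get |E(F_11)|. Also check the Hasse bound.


Affine points = {(0, 5), (0, 6), (1, 4), (1, 7), (3, 0), (4, 4), (4, 7), (5, 1), (5, 10), (6, 4), (6, 7), (7, 1), (7, 10), (9, 2), (9, 9), (10, 1), (10, 10)}; affine count = 17; |E(F_11)| = 18.

Discriminant check: Δ ∝ 4a³ + 27b² = 4·1³ + 27·3² = 4·1 + 27·9 ≡ 5 (mod 11). Nonzero ⇒ E is nonsingular.
For each x ∈ F_11, compute rhs = x³ + 1·x + 3 mod 11, then count y ∈ F_11 with y² ≡ rhs.
  x = 0: rhs = 3, matching y values: 5, 6 (2 points).
  x = 1: rhs = 5, matching y values: 4, 7 (2 points).
  x = 2: rhs = 2, matching y values: none (0 points).
  x = 3: rhs = 0, matching y values: 0 (1 points).
  x = 4: rhs = 5, matching y values: 4, 7 (2 points).
  x = 5: rhs = 1, matching y values: 1, 10 (2 points).
  x = 6: rhs = 5, matching y values: 4, 7 (2 points).
  x = 7: rhs = 1, matching y values: 1, 10 (2 points).
  x = 8: rhs = 6, matching y values: none (0 points).
  x = 9: rhs = 4, matching y values: 2, 9 (2 points).
  x = 10: rhs = 1, matching y values: 1, 10 (2 points).
Total affine count: 17.
Full point count |E(F_11)| = 17 + 1 = 18.
Hasse bound: |18 − (11+1)| = |6| = 6 ≤ 2√11 ≈ 6.6332 ✓.


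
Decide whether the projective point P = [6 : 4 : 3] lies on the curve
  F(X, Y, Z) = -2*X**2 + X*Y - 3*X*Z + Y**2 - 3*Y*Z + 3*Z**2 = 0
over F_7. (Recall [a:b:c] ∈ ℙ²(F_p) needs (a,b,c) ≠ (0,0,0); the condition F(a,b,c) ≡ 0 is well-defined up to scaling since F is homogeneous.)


F(6,4,3) ≡ 3 (mod 7); P is NOT on the curve.

Evaluate F(6, 4, 3) term-by-term (mod 7).
  -2*X**2 ↦ -2·36·1·1 = -72
  X*Y ↦ 1·6·4·1 = 24
  -3*X*Z ↦ -3·6·1·3 = -54
  Y**2 ↦ 1·1·16·1 = 16
  -3*Y*Z ↦ -3·1·4·3 = -36
  3*Z**2 ↦ 3·1·1·9 = 27
Sum: F(6, 4, 3) = (-72) + (24) + (-54) + (16) + (-36) + (27) = -95.
Reducing mod 7: -95 ≡ 3 (mod 7).
Since F(a, b, c) ≡ 3 ≠ 0 (mod 7), P does NOT lie on the curve.


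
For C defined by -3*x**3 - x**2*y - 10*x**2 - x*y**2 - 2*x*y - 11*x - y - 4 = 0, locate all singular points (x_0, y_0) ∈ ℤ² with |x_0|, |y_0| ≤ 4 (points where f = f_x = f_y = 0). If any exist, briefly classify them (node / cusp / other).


Singular points: {(-1, 0)}; classification: node.

Compute partial derivatives:
  f_x = -9*x**2 - 2*x*y - 20*x - y**2 - 2*y - 11.
  f_y = -x**2 - 2*x*y - 2*x - 1.
Scan x_0 ∈ {−4, ..., 4}. For each x_0, f_y(x_0, y) is a polynomial in y; find its integer roots y ∈ {−4, ..., 4}, then test f_x and f at those candidates.
  x = -4: f_y(-4, y) = 8*y - 9; no integer root y with |y| ≤ 4.
  x = -3: f_y(-3, y) = 6*y - 4; no integer root y with |y| ≤ 4.
  x = -2: f_y(-2, y) = 4*y - 1; no integer root y with |y| ≤ 4.
  x = -1: f_y(-1, y) = 2*y; vanishes at y ∈ {0}. (-1, 0): f_x = 0, f = 0 — SINGULAR.
  x = 0: f_y(0, y) = -1; no integer root y with |y| ≤ 4.
  x = 1: f_y(1, y) = -2*y - 4; vanishes at y ∈ {-2}. (1, -2): f_x = -36 ≠ 0.
  x = 2: f_y(2, y) = -4*y - 9; no integer root y with |y| ≤ 4.
  x = 3: f_y(3, y) = -6*y - 16; no integer root y with |y| ≤ 4.
  x = 4: f_y(4, y) = -8*y - 25; no integer root y with |y| ≤ 4.
Only singular point on the grid: (-1, 0).
Classify: substitute x = -1 + u, y = 0 + v and expand: f = -3*u**3 - u**2*v - u**2 - u*v**2 + v**2.
No constant or linear terms (consistent with a singular point). Quadratic part: -u**2 + v**2. Cubic part: -3*u**3 - u**2*v - u*v**2.
The quadratic part v**2 - u**2 = (v − u)(v + u) splits into two distinct linear factors, so there are two distinct tangent lines y − 0 = ±(x − -1) — this is a node (ordinary double point).
Classification: node.


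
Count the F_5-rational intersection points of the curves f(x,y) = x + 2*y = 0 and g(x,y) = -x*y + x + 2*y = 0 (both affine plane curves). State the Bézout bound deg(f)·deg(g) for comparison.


Common zeros: {(0, 0)}; count = 1; Bézout bound = 2.

deg(f) = 1, deg(g) = 2, so Bézout bound = 2.
Scan x ∈ F_5. For each x, list the y ∈ F_5 with f(x, y) ≡ 0 and those with g(x, y) ≡ 0 (mod 5); the common zeros in that column are the intersection.
  x = 0: f ≡ 0 at y ∈ {0}; g ≡ 0 at y ∈ {0}; common: {0}.
  x = 1: f ≡ 0 at y ∈ {2}; g ≡ 0 at y ∈ {4}; common: ∅.
  x = 2: f ≡ 0 at y ∈ {4}; g ≡ 0 at y ∈ ∅; common: ∅.
  x = 3: f ≡ 0 at y ∈ {1}; g ≡ 0 at y ∈ {3}; common: ∅.
  x = 4: f ≡ 0 at y ∈ {3}; g ≡ 0 at y ∈ {2}; common: ∅.
Collecting: common zeros = {(0, 0)}, so the count is 1.
Comparison with the Bézout bound: 1 ≤ 2 = deg(f)·deg(g), as expected for curves with no common component (the affine F_5-count falls short of the bound because intersections may lie at infinity, over extension fields, or carry multiplicity).


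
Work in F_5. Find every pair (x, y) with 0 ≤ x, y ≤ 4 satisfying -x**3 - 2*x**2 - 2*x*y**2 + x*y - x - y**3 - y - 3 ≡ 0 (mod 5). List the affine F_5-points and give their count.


Affine F_5-points: {(0, 1), (1, 1), (2, 1), (2, 4)}; count = 4.

For each of the 25 pairs (x, y) ∈ F_5², evaluate f(x, y) mod 5. Record the zeros.
  x = 0: [0↦2, 1↦0, 2↦2, 3↦2, 4↦4]  zeros at y ∈ {1}
  x = 1: [0↦3, 1↦0, 2↦2, 3↦3, 4↦2]  zeros at y ∈ {1}
  x = 2: [0↦4, 1↦0, 2↦2, 3↦4, 4↦0]  zeros at y ∈ {1, 4}
  x = 3: [0↦4, 1↦4, 2↦1, 3↦4, 4↦2]  zeros at y ∈ ∅
  x = 4: [0↦2, 1↦1, 2↦3, 3↦2, 4↦2]  zeros at y ∈ ∅
Collecting zeros: affine points = {(0, 1), (1, 1), (2, 1), (2, 4)}.
Total count |C(F_5)_aff| = 4.


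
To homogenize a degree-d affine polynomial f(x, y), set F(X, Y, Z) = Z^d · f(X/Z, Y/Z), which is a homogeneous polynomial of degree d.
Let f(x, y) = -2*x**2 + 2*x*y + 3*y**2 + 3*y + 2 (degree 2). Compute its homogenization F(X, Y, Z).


F(X, Y, Z) = -2*X**2 + 2*X*Y + 3*Y**2 + 3*Y*Z + 2*Z**2

deg(f) = 2.
Substitute x = X/Z, y = Y/Z into f, then multiply by Z^2.
  monomial -2·x^2·y^0 ↦ -2·X^2·Y^0·Z^0.
  monomial 2·x^1·y^1 ↦ 2·X^1·Y^1·Z^0.
  monomial 3·x^0·y^2 ↦ 3·X^0·Y^2·Z^0.
  monomial 3·x^0·y^1 ↦ 3·X^0·Y^1·Z^1.
  monomial 2·x^0·y^0 ↦ 2·X^0·Y^0·Z^2.
Collecting: F(X, Y, Z) = -2*X**2 + 2*X*Y + 3*Y**2 + 3*Y*Z + 2*Z**2.


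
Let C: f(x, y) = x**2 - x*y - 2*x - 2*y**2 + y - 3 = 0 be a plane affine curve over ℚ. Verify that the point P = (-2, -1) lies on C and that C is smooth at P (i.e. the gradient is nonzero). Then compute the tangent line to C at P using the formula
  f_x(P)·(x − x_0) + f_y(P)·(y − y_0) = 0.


Tangent line at P: -5*x + 7*y - 3 = 0.

Step 1: f(-2, -1) = 0, so P lies on C.
Step 2: partial derivatives
  f_x(x, y) = 2*x - y - 2, f_y(x, y) = -x - 4*y + 1.
  f_x(P) = -5, f_y(P) = 7 (gradient nonzero, so P is smooth).
Step 3: tangent line at P: -5·(x − -2) + 7·(y − -1) = 0.
Expanding: -5*x + 7*y - 3 = 0.


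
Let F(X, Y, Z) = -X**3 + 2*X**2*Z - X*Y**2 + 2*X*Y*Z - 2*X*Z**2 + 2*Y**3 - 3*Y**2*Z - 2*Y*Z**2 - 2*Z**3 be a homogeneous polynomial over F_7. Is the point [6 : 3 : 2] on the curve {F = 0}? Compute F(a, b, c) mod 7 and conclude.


F(6,3,2) ≡ 5 (mod 7); P is NOT on the curve.

Evaluate F(6, 3, 2) term-by-term (mod 7).
  -X**3 ↦ -1·216·1·1 = -216
  2*X**2*Z ↦ 2·36·1·2 = 144
  -X*Y**2 ↦ -1·6·9·1 = -54
  2*X*Y*Z ↦ 2·6·3·2 = 72
  -2*X*Z**2 ↦ -2·6·1·4 = -48
  2*Y**3 ↦ 2·1·27·1 = 54
  -3*Y**2*Z ↦ -3·1·9·2 = -54
  -2*Y*Z**2 ↦ -2·1·3·4 = -24
  -2*Z**3 ↦ -2·1·1·8 = -16
Sum: F(6, 3, 2) = (-216) + (144) + (-54) + (72) + (-48) + (54) + (-54) + (-24) + (-16) = -142.
Reducing mod 7: -142 ≡ 5 (mod 7).
Since F(a, b, c) ≡ 5 ≠ 0 (mod 7), P does NOT lie on the curve.


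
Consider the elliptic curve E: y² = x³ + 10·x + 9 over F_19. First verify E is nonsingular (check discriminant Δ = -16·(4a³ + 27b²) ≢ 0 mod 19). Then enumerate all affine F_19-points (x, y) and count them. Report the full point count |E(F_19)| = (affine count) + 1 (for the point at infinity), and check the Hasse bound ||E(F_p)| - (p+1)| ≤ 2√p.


Affine points = {(0, 3), (0, 16), (1, 1), (1, 18), (3, 3), (3, 16), (6, 0), (7, 2), (7, 17), (9, 7), (9, 12), (10, 8), (10, 11), (11, 5), (11, 14), (14, 9), (14, 10), (15, 0), (16, 3), (16, 16), (17, 0), (18, 6), (18, 13)}; affine count = 23; |E(F_19)| = 24.

Discriminant check: Δ ∝ 4a³ + 27b² = 4·10³ + 27·9² = 4·1000 + 27·81 ≡ 12 (mod 19). Nonzero ⇒ E is nonsingular.
For each x ∈ F_19, compute rhs = x³ + 10·x + 9 mod 19, then count y ∈ F_19 with y² ≡ rhs.
  x = 0: rhs = 9, matching y values: 3, 16 (2 points).
  x = 1: rhs = 1, matching y values: 1, 18 (2 points).
  x = 2: rhs = 18, matching y values: none (0 points).
  x = 3: rhs = 9, matching y values: 3, 16 (2 points).
  x = 4: rhs = 18, matching y values: none (0 points).
  x = 5: rhs = 13, matching y values: none (0 points).
  x = 6: rhs = 0, matching y values: 0 (1 points).
  x = 7: rhs = 4, matching y values: 2, 17 (2 points).
  x = 8: rhs = 12, matching y values: none (0 points).
  x = 9: rhs = 11, matching y values: 7, 12 (2 points).
  x = 10: rhs = 7, matching y values: 8, 11 (2 points).
  x = 11: rhs = 6, matching y values: 5, 14 (2 points).
  x = 12: rhs = 14, matching y values: none (0 points).
  x = 13: rhs = 18, matching y values: none (0 points).
  x = 14: rhs = 5, matching y values: 9, 10 (2 points).
  x = 15: rhs = 0, matching y values: 0 (1 points).
  x = 16: rhs = 9, matching y values: 3, 16 (2 points).
  x = 17: rhs = 0, matching y values: 0 (1 points).
  x = 18: rhs = 17, matching y values: 6, 13 (2 points).
Total affine count: 23.
Full point count |E(F_19)| = 23 + 1 = 24.
Hasse bound: |24 − (19+1)| = |4| = 4 ≤ 2√19 ≈ 8.7178 ✓.


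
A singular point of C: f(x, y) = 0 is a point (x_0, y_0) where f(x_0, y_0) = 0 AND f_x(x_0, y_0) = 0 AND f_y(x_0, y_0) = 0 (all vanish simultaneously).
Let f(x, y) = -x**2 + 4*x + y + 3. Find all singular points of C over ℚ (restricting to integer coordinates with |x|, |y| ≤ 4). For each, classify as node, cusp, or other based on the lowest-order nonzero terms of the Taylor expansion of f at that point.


No singular points in the scanned grid; C is smooth there.

Compute partial derivatives:
  f_x = 4 - 2*x.
  f_y = 1.
f_y = 1 is a nonzero constant, so f_y never vanishes: no point (x, y) can satisfy f = f_x = f_y = 0. In particular no (x, y) ∈ {−4, ..., 4}² is singular; the curve is smooth.


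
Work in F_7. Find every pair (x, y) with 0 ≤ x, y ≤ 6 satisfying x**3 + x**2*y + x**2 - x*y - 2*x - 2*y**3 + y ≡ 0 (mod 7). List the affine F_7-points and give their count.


Affine F_7-points: {(0, 0), (0, 2), (0, 5), (1, 0), (1, 2), (1, 5), (2, 6), (3, 1), (3, 2), (3, 4), (5, 0)}; count = 11.

For each of the 49 pairs (x, y) ∈ F_7², evaluate f(x, y) mod 7. Record the zeros.
  x = 0: [0↦0, 1↦6, 2↦0, 3↦5, 4↦2, 5↦0, 6↦1]  zeros at y ∈ {0, 2, 5}
  x = 1: [0↦0, 1↦6, 2↦0, 3↦5, 4↦2, 5↦0, 6↦1]  zeros at y ∈ {0, 2, 5}
  x = 2: [0↦1, 1↦2, 2↦5, 3↦5, 4↦4, 5↦4, 6↦0]  zeros at y ∈ {6}
  x = 3: [0↦2, 1↦0, 2↦0, 3↦4, 4↦0, 5↦4, 6↦4]  zeros at y ∈ {1, 2, 4}
  x = 4: [0↦2, 1↦6, 2↦5, 3↦1, 4↦3, 5↦6, 6↦5]  zeros at y ∈ ∅
  x = 5: [0↦0, 1↦5, 2↦5, 3↦2, 4↦5, 5↦2, 6↦2]  zeros at y ∈ {0}
  x = 6: [0↦2, 1↦3, 2↦6, 3↦6, 4↦5, 5↦5, 6↦1]  zeros at y ∈ ∅
Collecting zeros: affine points = {(0, 0), (0, 2), (0, 5), (1, 0), (1, 2), (1, 5), (2, 6), (3, 1), (3, 2), (3, 4), (5, 0)}.
Total count |C(F_7)_aff| = 11.


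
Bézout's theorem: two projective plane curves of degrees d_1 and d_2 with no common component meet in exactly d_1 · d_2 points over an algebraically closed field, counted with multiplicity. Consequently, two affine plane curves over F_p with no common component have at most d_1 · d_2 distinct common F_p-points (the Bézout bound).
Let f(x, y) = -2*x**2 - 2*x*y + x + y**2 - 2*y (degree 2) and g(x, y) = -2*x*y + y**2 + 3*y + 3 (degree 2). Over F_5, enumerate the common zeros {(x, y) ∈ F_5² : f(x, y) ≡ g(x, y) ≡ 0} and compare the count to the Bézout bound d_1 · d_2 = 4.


Common zeros: ∅; count = 0; Bézout bound = 4.

deg(f) = 2, deg(g) = 2, so Bézout bound = 4.
Scan x ∈ F_5. For each x, list the y ∈ F_5 with f(x, y) ≡ 0 and those with g(x, y) ≡ 0 (mod 5); the common zeros in that column are the intersection.
  x = 0: f ≡ 0 at y ∈ {0, 2}; g ≡ 0 at y ∈ ∅; common: ∅.
  x = 1: f ≡ 0 at y ∈ {2}; g ≡ 0 at y ∈ {1, 3}; common: ∅.
  x = 2: f ≡ 0 at y ∈ {3}; g ≡ 0 at y ∈ {2, 4}; common: ∅.
  x = 3: f ≡ 0 at y ∈ {0, 3}; g ≡ 0 at y ∈ ∅; common: ∅.
  x = 4: f ≡ 0 at y ∈ ∅; g ≡ 0 at y ∈ ∅; common: ∅.
Collecting: common zeros = ∅, so the count is 0.
Comparison with the Bézout bound: 0 ≤ 4 = deg(f)·deg(g), as expected for curves with no common component (the affine F_5-count falls short of the bound because intersections may lie at infinity, over extension fields, or carry multiplicity).


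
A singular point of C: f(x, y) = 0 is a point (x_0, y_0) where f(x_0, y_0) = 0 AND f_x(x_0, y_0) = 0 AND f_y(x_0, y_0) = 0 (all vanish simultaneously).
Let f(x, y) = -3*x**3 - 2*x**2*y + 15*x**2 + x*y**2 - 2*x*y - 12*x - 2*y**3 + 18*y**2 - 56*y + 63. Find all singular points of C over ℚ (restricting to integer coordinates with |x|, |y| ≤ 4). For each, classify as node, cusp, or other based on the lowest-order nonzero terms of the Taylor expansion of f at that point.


Singular points: {(1, 3)}; classification: cusp.

Compute partial derivatives:
  f_x = -9*x**2 - 4*x*y + 30*x + y**2 - 2*y - 12.
  f_y = -2*x**2 + 2*x*y - 2*x - 6*y**2 + 36*y - 56.
Scan x_0 ∈ {−4, ..., 4}. For each x_0, f_y(x_0, y) is a polynomial in y; find its integer roots y ∈ {−4, ..., 4}, then test f_x and f at those candidates.
  x = -4: f_y(-4, y) = -6*y**2 + 28*y - 80; no integer root y with |y| ≤ 4.
  x = -3: f_y(-3, y) = -6*y**2 + 30*y - 68; no integer root y with |y| ≤ 4.
  x = -2: f_y(-2, y) = -6*y**2 + 32*y - 60; no integer root y with |y| ≤ 4.
  x = -1: f_y(-1, y) = -6*y**2 + 34*y - 56; no integer root y with |y| ≤ 4.
  x = 0: f_y(0, y) = -6*y**2 + 36*y - 56; no integer root y with |y| ≤ 4.
  x = 1: f_y(1, y) = -6*y**2 + 38*y - 60; vanishes at y ∈ {3}. (1, 3): f_x = 0, f = 0 — SINGULAR.
  x = 2: f_y(2, y) = -6*y**2 + 40*y - 68; no integer root y with |y| ≤ 4.
  x = 3: f_y(3, y) = -6*y**2 + 42*y - 80; no integer root y with |y| ≤ 4.
  x = 4: f_y(4, y) = -6*y**2 + 44*y - 96; no integer root y with |y| ≤ 4.
Only singular point on the grid: (1, 3).
Classify: substitute x = 1 + u, y = 3 + v and expand: f = -3*u**3 - 2*u**2*v + u*v**2 - 2*v**3 + v**2.
No constant or linear terms (consistent with a singular point). Quadratic part: v**2. Cubic part: -3*u**3 - 2*u**2*v + u*v**2 - 2*v**3.
The quadratic part v**2 is a perfect square, so there is a single (double) tangent line v = 0, i.e. y = 3. Restricting the cubic part to that line (v = 0) leaves -3*u**3 ≠ 0, so f is not divisible by v and the branch is v² ≈ 3*u**3 to lowest order — this is a cusp.
Classification: cusp.


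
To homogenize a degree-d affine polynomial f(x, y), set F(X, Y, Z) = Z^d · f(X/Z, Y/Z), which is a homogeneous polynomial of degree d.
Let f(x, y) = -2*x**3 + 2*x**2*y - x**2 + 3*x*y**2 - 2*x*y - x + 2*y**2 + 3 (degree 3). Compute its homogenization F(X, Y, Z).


F(X, Y, Z) = -2*X**3 + 2*X**2*Y - X**2*Z + 3*X*Y**2 - 2*X*Y*Z - X*Z**2 + 2*Y**2*Z + 3*Z**3

deg(f) = 3.
Substitute x = X/Z, y = Y/Z into f, then multiply by Z^3.
  monomial -2·x^3·y^0 ↦ -2·X^3·Y^0·Z^0.
  monomial 2·x^2·y^1 ↦ 2·X^2·Y^1·Z^0.
  monomial -1·x^2·y^0 ↦ -1·X^2·Y^0·Z^1.
  monomial 3·x^1·y^2 ↦ 3·X^1·Y^2·Z^0.
  monomial -2·x^1·y^1 ↦ -2·X^1·Y^1·Z^1.
  monomial -1·x^1·y^0 ↦ -1·X^1·Y^0·Z^2.
  monomial 2·x^0·y^2 ↦ 2·X^0·Y^2·Z^1.
  monomial 3·x^0·y^0 ↦ 3·X^0·Y^0·Z^3.
Collecting: F(X, Y, Z) = -2*X**3 + 2*X**2*Y - X**2*Z + 3*X*Y**2 - 2*X*Y*Z - X*Z**2 + 2*Y**2*Z + 3*Z**3.
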